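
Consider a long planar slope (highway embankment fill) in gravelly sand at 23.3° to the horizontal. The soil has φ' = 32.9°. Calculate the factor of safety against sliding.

For a dry cohesionless infinite slope the factor of safety is FS = tanφ' / tanβ.
FS = tan32.9° / tan23.3° = 0.6469 / 0.4307 = 1.502

FS = 1.50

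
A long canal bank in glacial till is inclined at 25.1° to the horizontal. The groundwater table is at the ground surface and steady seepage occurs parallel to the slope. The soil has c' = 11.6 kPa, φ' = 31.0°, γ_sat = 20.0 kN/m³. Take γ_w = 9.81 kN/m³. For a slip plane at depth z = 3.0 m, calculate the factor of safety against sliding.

FS = 1.16

With seepage parallel to the slope and the water table at the surface, the effective normal stress on the slip plane uses the buoyant unit weight γ' = γ_sat − γ_w while the driving shear stress uses γ_sat:
FS = [c' + γ' z cos²β tanφ'] / [γ_sat z sinβ cosβ]
γ' = 20.0 − 9.81 = 10.19 kN/m³
Numerator = 11.6 + 10.19·3.0·cos²25.1°·tan31.0° = 11.6 + 10.19·3.0·0.8201·0.6009 = 26.663 kPa
Denominator = 20.0·3.0·sin25.1°·cos25.1° = 20.0·3.0·0.4242·0.9056 = 23.049 kPa
FS = 26.663 / 23.049 = 1.157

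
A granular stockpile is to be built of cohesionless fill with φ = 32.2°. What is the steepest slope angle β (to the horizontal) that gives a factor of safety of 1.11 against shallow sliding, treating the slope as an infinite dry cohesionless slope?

For an infinite dry cohesionless slope FS = tanφ/tanβ, so tanβ = tanφ / FS.
tanβ = tan32.2° / 1.11 = 0.6297 / 1.11 = 0.5673
β = arctan(0.5673) = 29.57°

β = 29.6°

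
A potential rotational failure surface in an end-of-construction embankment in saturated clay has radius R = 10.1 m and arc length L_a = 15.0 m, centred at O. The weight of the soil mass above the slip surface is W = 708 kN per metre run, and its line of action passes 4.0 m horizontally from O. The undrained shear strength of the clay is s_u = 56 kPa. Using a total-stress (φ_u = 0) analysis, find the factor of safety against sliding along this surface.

Taking moments about the centre O, the resisting moment is provided by the undrained shear strength acting along the arc:
M_R = s_u·L_a·R = 56·15.00·10.1 = 8484.0 kN·m/m
M_D = W·d = 708·4.0 = 2832.0 kN·m/m
FS = M_R / M_D = 8484.0 / 2832.0 = 2.996

FS = 3.00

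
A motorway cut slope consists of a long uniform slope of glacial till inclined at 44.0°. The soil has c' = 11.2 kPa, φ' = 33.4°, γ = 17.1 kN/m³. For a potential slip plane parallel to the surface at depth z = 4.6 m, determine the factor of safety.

For an infinite slope with a slip plane parallel to the surface (no pore pressure): FS = [c' + γz cos²β tanφ'] / [γz sinβ cosβ].
γz = 17.1·4.6 = 78.66 kN/m²
Numerator = 11.2 + 78.66·cos²44.0°·tan33.4° = 11.2 + 78.66·0.5174·0.6594 = 38.038 kPa
Denominator = 78.66·sin44.0°·cos44.0° = 78.66·0.6947·0.7193 = 39.306 kPa
FS = 38.038 / 39.306 = 0.968

FS = 0.97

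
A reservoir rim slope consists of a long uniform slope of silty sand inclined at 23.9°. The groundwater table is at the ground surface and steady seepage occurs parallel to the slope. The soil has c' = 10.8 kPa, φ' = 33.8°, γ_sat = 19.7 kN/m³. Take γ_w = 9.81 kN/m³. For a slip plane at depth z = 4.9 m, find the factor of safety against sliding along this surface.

With seepage parallel to the slope and the water table at the surface, the effective normal stress on the slip plane uses the buoyant unit weight γ' = γ_sat − γ_w while the driving shear stress uses γ_sat:
FS = [c' + γ' z cos²β tanφ'] / [γ_sat z sinβ cosβ]
γ' = 19.7 − 9.81 = 9.89 kN/m³
Numerator = 10.8 + 9.89·4.9·cos²23.9°·tan33.8° = 10.8 + 9.89·4.9·0.8359·0.6694 = 37.917 kPa
Denominator = 19.7·4.9·sin23.9°·cos23.9° = 19.7·4.9·0.4051·0.9143 = 35.755 kPa
FS = 37.917 / 35.755 = 1.060

FS = 1.06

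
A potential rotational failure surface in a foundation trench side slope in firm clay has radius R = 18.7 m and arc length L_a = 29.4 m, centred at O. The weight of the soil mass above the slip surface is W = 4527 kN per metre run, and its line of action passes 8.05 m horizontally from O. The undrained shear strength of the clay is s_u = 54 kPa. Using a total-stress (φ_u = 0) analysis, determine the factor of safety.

Taking moments about the centre O, the resisting moment is provided by the undrained shear strength acting along the arc:
M_R = s_u·L_a·R = 54·29.40·18.7 = 29688.1 kN·m/m
M_D = W·d = 4527·8.05 = 36442.4 kN·m/m
FS = M_R / M_D = 29688.1 / 36442.4 = 0.815

FS = 0.81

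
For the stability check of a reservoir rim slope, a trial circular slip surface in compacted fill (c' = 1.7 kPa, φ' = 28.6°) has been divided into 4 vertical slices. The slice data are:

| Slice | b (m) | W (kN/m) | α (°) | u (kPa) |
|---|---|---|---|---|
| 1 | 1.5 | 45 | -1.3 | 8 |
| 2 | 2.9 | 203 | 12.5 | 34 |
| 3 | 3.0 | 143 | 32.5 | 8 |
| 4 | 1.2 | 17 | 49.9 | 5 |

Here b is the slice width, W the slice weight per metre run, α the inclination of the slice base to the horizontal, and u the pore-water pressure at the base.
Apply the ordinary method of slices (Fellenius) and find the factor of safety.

Ordinary method of slices: FS = Σ[c'·Δl_i + (W_i cosα_i − u_i·Δl_i)·tanφ'] / Σ W_i sinα_i, with Δl_i = b_i / cosα_i.
Slice 1: Δl = 1.5/cos(-1.3°) = 1.500 m; N'_1 = 45·cos(-1.3°) − 8·1.500 = 33.0; c'Δl = 2.55; W sinα = -1.0
Slice 2: Δl = 2.9/cos12.5° = 2.970 m; N'_2 = 203·cos12.5° − 34·2.970 = 97.2; c'Δl = 5.05; W sinα = 43.9
Slice 3: Δl = 3.0/cos32.5° = 3.557 m; N'_3 = 143·cos32.5° − 8·3.557 = 92.1; c'Δl = 6.05; W sinα = 76.8
Slice 4: Δl = 1.2/cos49.9° = 1.863 m; N'_4 = 17·cos49.9° − 5·1.863 = 1.6; c'Δl = 3.17; W sinα = 13.0
Σc'Δl = 16.8 kN/m; ΣN' = 224.0 kN/m; ΣW sinα = 132.8 kN/m
Resisting = 16.8 + 224.0·tan28.6° = 16.8 + 122.1 = 138.9 kN/m
FS = 138.9 / 132.8 = 1.046

FS = 1.05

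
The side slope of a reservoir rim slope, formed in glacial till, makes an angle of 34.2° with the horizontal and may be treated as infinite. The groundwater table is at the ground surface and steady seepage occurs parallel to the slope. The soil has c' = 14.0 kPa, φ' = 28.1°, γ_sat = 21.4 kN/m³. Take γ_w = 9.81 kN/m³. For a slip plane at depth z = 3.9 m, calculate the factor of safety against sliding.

FS = 0.79

With seepage parallel to the slope and the water table at the surface, the effective normal stress on the slip plane uses the buoyant unit weight γ' = γ_sat − γ_w while the driving shear stress uses γ_sat:
FS = [c' + γ' z cos²β tanφ'] / [γ_sat z sinβ cosβ]
γ' = 21.4 − 9.81 = 11.59 kN/m³
Numerator = 14.0 + 11.59·3.9·cos²34.2°·tan28.1° = 14.0 + 11.59·3.9·0.6841·0.5340 = 30.510 kPa
Denominator = 21.4·3.9·sin34.2°·cos34.2° = 21.4·3.9·0.5621·0.8271 = 38.800 kPa
FS = 30.510 / 38.800 = 0.786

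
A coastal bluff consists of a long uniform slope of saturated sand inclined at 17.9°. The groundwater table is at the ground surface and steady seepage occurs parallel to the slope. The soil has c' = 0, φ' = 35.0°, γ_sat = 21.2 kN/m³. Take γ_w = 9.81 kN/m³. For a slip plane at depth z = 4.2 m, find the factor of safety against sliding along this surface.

FS = 1.16

With seepage parallel to the slope and the water table at the surface, the effective normal stress on the slip plane uses the buoyant unit weight γ' = γ_sat − γ_w while the driving shear stress uses γ_sat:
FS = [c' + γ' z cos²β tanφ'] / [γ_sat z sinβ cosβ]
(For c' = 0 this reduces to FS = (γ'/γ_sat)·tanφ'/tanβ.)
γ' = 21.2 − 9.81 = 11.39 kN/m³
Numerator = 0.0 + 11.39·4.2·cos²17.9°·tan35.0° = 0.0 + 11.39·4.2·0.9055·0.7002 = 30.332 kPa
Denominator = 21.2·4.2·sin17.9°·cos17.9° = 21.2·4.2·0.3074·0.9516 = 26.042 kPa
FS = 30.332 / 26.042 = 1.165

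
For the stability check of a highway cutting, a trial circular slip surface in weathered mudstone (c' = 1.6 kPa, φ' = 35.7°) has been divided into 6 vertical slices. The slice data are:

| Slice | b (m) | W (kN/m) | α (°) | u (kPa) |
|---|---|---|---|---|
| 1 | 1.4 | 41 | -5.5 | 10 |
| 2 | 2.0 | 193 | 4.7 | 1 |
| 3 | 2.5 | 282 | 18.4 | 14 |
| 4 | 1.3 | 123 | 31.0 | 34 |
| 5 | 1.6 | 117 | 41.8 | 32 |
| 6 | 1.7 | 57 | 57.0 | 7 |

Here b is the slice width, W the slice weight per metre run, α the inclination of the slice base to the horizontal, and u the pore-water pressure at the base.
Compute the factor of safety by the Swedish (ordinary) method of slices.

Ordinary method of slices: FS = Σ[c'·Δl_i + (W_i cosα_i − u_i·Δl_i)·tanφ'] / Σ W_i sinα_i, with Δl_i = b_i / cosα_i.
Slice 1: Δl = 1.4/cos(-5.5°) = 1.406 m; N'_1 = 41·cos(-5.5°) − 10·1.406 = 26.7; c'Δl = 2.25; W sinα = -3.9
Slice 2: Δl = 2.0/cos4.7° = 2.007 m; N'_2 = 193·cos4.7° − 1·2.007 = 190.3; c'Δl = 3.21; W sinα = 15.8
Slice 3: Δl = 2.5/cos18.4° = 2.635 m; N'_3 = 282·cos18.4° − 14·2.635 = 230.7; c'Δl = 4.22; W sinα = 89.0
Slice 4: Δl = 1.3/cos31.0° = 1.517 m; N'_4 = 123·cos31.0° − 34·1.517 = 53.9; c'Δl = 2.43; W sinα = 63.3
Slice 5: Δl = 1.6/cos41.8° = 2.146 m; N'_5 = 117·cos41.8° − 32·2.146 = 18.5; c'Δl = 3.43; W sinα = 78.0
Slice 6: Δl = 1.7/cos57.0° = 3.121 m; N'_6 = 57·cos57.0° − 7·3.121 = 9.2; c'Δl = 4.99; W sinα = 47.8
Σc'Δl = 20.5 kN/m; ΣN' = 529.4 kN/m; ΣW sinα = 290.0 kN/m
Resisting = 20.5 + 529.4·tan35.7° = 20.5 + 380.4 = 400.9 kN/m
FS = 400.9 / 290.0 = 1.382

FS = 1.38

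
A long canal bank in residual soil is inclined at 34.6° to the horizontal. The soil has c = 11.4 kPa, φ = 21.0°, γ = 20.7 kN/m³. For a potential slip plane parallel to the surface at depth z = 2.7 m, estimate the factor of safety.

FS = 0.99

For an infinite slope with a slip plane parallel to the surface (no pore pressure): FS = [c + γz cos²β tanφ] / [γz sinβ cosβ].
γz = 20.7·2.7 = 55.89 kN/m²
Numerator = 11.4 + 55.89·cos²34.6°·tan21.0° = 11.4 + 55.89·0.6776·0.3839 = 25.936 kPa
Denominator = 55.89·sin34.6°·cos34.6° = 55.89·0.5678·0.8231 = 26.124 kPa
FS = 25.936 / 26.124 = 0.993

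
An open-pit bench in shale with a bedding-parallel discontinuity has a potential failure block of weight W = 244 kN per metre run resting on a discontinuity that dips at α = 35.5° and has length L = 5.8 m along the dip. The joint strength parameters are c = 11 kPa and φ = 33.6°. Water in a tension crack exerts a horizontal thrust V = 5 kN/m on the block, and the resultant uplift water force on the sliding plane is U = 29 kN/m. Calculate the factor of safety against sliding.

Resolving the block weight along and normal to the plane and applying the Mohr–Coulomb strength on the joint:
N' = W cosα − U − V sinα = 244·cos35.5° − 29 − 5·sin35.5° = 166.7 kN/m
Driving force T = W sinα + V cosα = 244·sin35.5° + 5·cos35.5° = 145.8 kN/m
Resisting force R = c·L + N'·tanφ = 11·5.8 + 166.7·tan33.6° = 63.8 + 110.8 = 174.6 kN/m
FS = R / T = 174.6 / 145.8 = 1.198

FS = 1.20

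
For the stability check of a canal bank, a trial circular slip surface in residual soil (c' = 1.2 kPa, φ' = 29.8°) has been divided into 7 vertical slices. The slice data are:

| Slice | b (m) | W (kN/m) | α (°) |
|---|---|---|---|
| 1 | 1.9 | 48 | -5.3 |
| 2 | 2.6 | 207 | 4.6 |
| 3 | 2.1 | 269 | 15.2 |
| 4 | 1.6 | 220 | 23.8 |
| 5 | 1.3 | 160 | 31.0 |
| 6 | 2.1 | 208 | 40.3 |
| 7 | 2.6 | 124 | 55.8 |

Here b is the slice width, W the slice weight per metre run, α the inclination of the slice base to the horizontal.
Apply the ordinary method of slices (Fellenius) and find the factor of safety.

FS = 1.30

Ordinary method of slices: FS = Σ[c'·Δl_i + (W_i cosα_i)·tanφ'] / Σ W_i sinα_i, with Δl_i = b_i / cosα_i.
Slice 1: Δl = 1.9/cos(-5.3°) = 1.908 m; N'_1 = 48·cos(-5.3°) = 47.8; c'Δl = 2.29; W sinα = -4.4
Slice 2: Δl = 2.6/cos4.6° = 2.608 m; N'_2 = 207·cos4.6° = 206.3; c'Δl = 3.13; W sinα = 16.6
Slice 3: Δl = 2.1/cos15.2° = 2.176 m; N'_3 = 269·cos15.2° = 259.6; c'Δl = 2.61; W sinα = 70.5
Slice 4: Δl = 1.6/cos23.8° = 1.749 m; N'_4 = 220·cos23.8° = 201.3; c'Δl = 2.10; W sinα = 88.8
Slice 5: Δl = 1.3/cos31.0° = 1.517 m; N'_5 = 160·cos31.0° = 137.1; c'Δl = 1.82; W sinα = 82.4
Slice 6: Δl = 2.1/cos40.3° = 2.753 m; N'_6 = 208·cos40.3° = 158.6; c'Δl = 3.30; W sinα = 134.5
Slice 7: Δl = 2.6/cos55.8° = 4.626 m; N'_7 = 124·cos55.8° = 69.7; c'Δl = 5.55; W sinα = 102.6
Σc'Δl = 20.8 kN/m; ΣN' = 1080.5 kN/m; ΣW sinα = 491.0 kN/m
Resisting = 20.8 + 1080.5·tan29.8° = 20.8 + 618.8 = 639.6 kN/m
FS = 639.6 / 491.0 = 1.303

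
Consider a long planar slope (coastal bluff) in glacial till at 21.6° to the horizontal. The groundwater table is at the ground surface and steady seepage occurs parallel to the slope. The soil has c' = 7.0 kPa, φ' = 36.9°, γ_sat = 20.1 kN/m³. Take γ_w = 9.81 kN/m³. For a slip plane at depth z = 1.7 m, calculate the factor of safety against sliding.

With seepage parallel to the slope and the water table at the surface, the effective normal stress on the slip plane uses the buoyant unit weight γ' = γ_sat − γ_w while the driving shear stress uses γ_sat:
FS = [c' + γ' z cos²β tanφ'] / [γ_sat z sinβ cosβ]
γ' = 20.1 − 9.81 = 10.29 kN/m³
Numerator = 7.0 + 10.29·1.7·cos²21.6°·tan36.9° = 7.0 + 10.29·1.7·0.8645·0.7508 = 18.354 kPa
Denominator = 20.1·1.7·sin21.6°·cos21.6° = 20.1·1.7·0.3681·0.9298 = 11.695 kPa
FS = 18.354 / 11.695 = 1.569

FS = 1.57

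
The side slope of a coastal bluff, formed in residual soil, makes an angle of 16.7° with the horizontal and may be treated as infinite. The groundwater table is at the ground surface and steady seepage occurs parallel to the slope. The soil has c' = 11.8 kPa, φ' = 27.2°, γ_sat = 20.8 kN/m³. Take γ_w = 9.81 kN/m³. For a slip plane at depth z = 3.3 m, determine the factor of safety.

FS = 1.53

With seepage parallel to the slope and the water table at the surface, the effective normal stress on the slip plane uses the buoyant unit weight γ' = γ_sat − γ_w while the driving shear stress uses γ_sat:
FS = [c' + γ' z cos²β tanφ'] / [γ_sat z sinβ cosβ]
γ' = 20.8 − 9.81 = 10.99 kN/m³
Numerator = 11.8 + 10.99·3.3·cos²16.7°·tan27.2° = 11.8 + 10.99·3.3·0.9174·0.5139 = 28.900 kPa
Denominator = 20.8·3.3·sin16.7°·cos16.7° = 20.8·3.3·0.2874·0.9578 = 18.892 kPa
FS = 28.900 / 18.892 = 1.530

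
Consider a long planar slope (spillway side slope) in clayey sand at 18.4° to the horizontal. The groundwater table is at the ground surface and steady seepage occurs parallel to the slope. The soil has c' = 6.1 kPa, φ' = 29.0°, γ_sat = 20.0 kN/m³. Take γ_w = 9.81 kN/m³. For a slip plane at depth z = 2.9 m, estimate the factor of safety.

With seepage parallel to the slope and the water table at the surface, the effective normal stress on the slip plane uses the buoyant unit weight γ' = γ_sat − γ_w while the driving shear stress uses γ_sat:
FS = [c' + γ' z cos²β tanφ'] / [γ_sat z sinβ cosβ]
γ' = 20.0 − 9.81 = 10.19 kN/m³
Numerator = 6.1 + 10.19·2.9·cos²18.4°·tan29.0° = 6.1 + 10.19·2.9·0.9004·0.5543 = 20.848 kPa
Denominator = 20.0·2.9·sin18.4°·cos18.4° = 20.0·2.9·0.3156·0.9489 = 17.372 kPa
FS = 20.848 / 17.372 = 1.200

FS = 1.20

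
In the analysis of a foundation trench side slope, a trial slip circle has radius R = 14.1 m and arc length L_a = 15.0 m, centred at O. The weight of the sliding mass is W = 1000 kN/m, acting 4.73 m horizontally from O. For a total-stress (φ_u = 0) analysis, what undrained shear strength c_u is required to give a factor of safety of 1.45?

c_u = 32.4 kPa

FS = c_u·L_a·R / (W·d), so c_u = FS·W·d / (L_a·R).
c_u = 1.45·1000·4.73 / (15.00·14.1) = 6858.5 / 211.50 = 32.43 kPa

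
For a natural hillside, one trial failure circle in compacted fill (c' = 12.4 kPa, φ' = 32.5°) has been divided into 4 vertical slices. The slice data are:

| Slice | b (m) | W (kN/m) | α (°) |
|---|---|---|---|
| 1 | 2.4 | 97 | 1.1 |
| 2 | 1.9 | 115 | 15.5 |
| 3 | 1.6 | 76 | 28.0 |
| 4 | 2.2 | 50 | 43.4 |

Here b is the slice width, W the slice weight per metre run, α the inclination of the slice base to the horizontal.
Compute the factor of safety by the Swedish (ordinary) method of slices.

FS = 3.05

Ordinary method of slices: FS = Σ[c'·Δl_i + (W_i cosα_i)·tanφ'] / Σ W_i sinα_i, with Δl_i = b_i / cosα_i.
Slice 1: Δl = 2.4/cos1.1° = 2.400 m; N'_1 = 97·cos1.1° = 97.0; c'Δl = 29.77; W sinα = 1.9
Slice 2: Δl = 1.9/cos15.5° = 1.972 m; N'_2 = 115·cos15.5° = 110.8; c'Δl = 24.45; W sinα = 30.7
Slice 3: Δl = 1.6/cos28.0° = 1.812 m; N'_3 = 76·cos28.0° = 67.1; c'Δl = 22.47; W sinα = 35.7
Slice 4: Δl = 2.2/cos43.4° = 3.028 m; N'_4 = 50·cos43.4° = 36.3; c'Δl = 37.55; W sinα = 34.4
Σc'Δl = 114.2 kN/m; ΣN' = 311.2 kN/m; ΣW sinα = 102.6 kN/m
Resisting = 114.2 + 311.2·tan32.5° = 114.2 + 198.3 = 312.5 kN/m
FS = 312.5 / 102.6 = 3.045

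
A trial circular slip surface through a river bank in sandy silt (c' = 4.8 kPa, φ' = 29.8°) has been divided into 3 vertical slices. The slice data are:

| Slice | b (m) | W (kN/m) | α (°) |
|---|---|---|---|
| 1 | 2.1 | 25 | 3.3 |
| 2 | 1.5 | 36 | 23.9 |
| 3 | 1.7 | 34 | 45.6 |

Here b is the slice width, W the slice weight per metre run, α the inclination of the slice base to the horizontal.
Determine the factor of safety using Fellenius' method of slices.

Ordinary method of slices: FS = Σ[c'·Δl_i + (W_i cosα_i)·tanφ'] / Σ W_i sinα_i, with Δl_i = b_i / cosα_i.
Slice 1: Δl = 2.1/cos3.3° = 2.103 m; N'_1 = 25·cos3.3° = 25.0; c'Δl = 10.10; W sinα = 1.4
Slice 2: Δl = 1.5/cos23.9° = 1.641 m; N'_2 = 36·cos23.9° = 32.9; c'Δl = 7.88; W sinα = 14.6
Slice 3: Δl = 1.7/cos45.6° = 2.430 m; N'_3 = 34·cos45.6° = 23.8; c'Δl = 11.66; W sinα = 24.3
Σc'Δl = 29.6 kN/m; ΣN' = 81.7 kN/m; ΣW sinα = 40.3 kN/m
Resisting = 29.6 + 81.7·tan29.8° = 29.6 + 46.8 = 76.4 kN/m
FS = 76.4 / 40.3 = 1.895

FS = 1.90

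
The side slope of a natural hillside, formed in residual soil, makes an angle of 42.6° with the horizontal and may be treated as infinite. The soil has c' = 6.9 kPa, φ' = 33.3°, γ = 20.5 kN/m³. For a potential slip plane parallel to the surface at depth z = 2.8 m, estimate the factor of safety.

For an infinite slope with a slip plane parallel to the surface (no pore pressure): FS = [c' + γz cos²β tanφ'] / [γz sinβ cosβ].
γz = 20.5·2.8 = 57.40 kN/m²
Numerator = 6.9 + 57.40·cos²42.6°·tan33.3° = 6.9 + 57.40·0.5418·0.6569 = 27.330 kPa
Denominator = 57.40·sin42.6°·cos42.6° = 57.40·0.6769·0.7361 = 28.599 kPa
FS = 27.330 / 28.599 = 0.956

FS = 0.96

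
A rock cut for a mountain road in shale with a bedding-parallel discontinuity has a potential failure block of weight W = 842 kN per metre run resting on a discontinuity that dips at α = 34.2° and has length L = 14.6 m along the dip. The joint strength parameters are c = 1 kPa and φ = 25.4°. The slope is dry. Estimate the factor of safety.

FS = 0.73

Resolving the block weight along and normal to the plane and applying the Mohr–Coulomb strength on the joint:
N' = W cosα = 842·cos34.2° = 696.4 kN/m
Driving force T = W sinα = 842·sin34.2° = 473.3 kN/m
Resisting force R = c·L + N'·tanφ = 1·14.6 + 696.4·tan25.4° = 14.6 + 330.7 = 345.3 kN/m
FS = R / T = 345.3 / 473.3 = 0.730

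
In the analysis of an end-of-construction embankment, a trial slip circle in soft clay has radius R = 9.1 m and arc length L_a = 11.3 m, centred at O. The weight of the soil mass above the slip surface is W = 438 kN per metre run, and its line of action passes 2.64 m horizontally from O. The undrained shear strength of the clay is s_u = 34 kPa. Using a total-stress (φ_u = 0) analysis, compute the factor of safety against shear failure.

Taking moments about the centre O, the resisting moment is provided by the undrained shear strength acting along the arc:
M_R = s_u·L_a·R = 34·11.30·9.1 = 3496.2 kN·m/m
M_D = W·d = 438·2.64 = 1156.3 kN·m/m
FS = M_R / M_D = 3496.2 / 1156.3 = 3.024

FS = 3.02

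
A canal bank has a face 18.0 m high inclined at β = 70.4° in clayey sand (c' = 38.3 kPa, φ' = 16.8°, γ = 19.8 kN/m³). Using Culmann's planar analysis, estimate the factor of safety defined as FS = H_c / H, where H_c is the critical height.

FS = 0.95

H_c = (4c'/γ) · sinβ cosφ' / [1 − cos(β − φ')]
    = (4·38.3/19.8) · sin70.4°·cos16.8° / [1 − cos53.6°]
    = 7.737 · 0.9018 / 0.4066 = 17.16 m
FS = H_c / H = 17.16 / 18.0 = 0.953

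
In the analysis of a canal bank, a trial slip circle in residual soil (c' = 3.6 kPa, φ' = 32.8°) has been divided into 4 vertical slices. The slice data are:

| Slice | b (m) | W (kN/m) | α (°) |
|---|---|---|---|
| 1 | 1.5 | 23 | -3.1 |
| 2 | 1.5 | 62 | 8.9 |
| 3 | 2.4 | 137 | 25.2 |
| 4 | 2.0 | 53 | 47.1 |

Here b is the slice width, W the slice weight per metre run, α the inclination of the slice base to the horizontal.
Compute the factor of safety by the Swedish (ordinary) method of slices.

Ordinary method of slices: FS = Σ[c'·Δl_i + (W_i cosα_i)·tanφ'] / Σ W_i sinα_i, with Δl_i = b_i / cosα_i.
Slice 1: Δl = 1.5/cos(-3.1°) = 1.502 m; N'_1 = 23·cos(-3.1°) = 23.0; c'Δl = 5.41; W sinα = -1.2
Slice 2: Δl = 1.5/cos8.9° = 1.518 m; N'_2 = 62·cos8.9° = 61.3; c'Δl = 5.47; W sinα = 9.6
Slice 3: Δl = 2.4/cos25.2° = 2.652 m; N'_3 = 137·cos25.2° = 124.0; c'Δl = 9.55; W sinα = 58.3
Slice 4: Δl = 2.0/cos47.1° = 2.938 m; N'_4 = 53·cos47.1° = 36.1; c'Δl = 10.58; W sinα = 38.8
Σc'Δl = 31.0 kN/m; ΣN' = 244.3 kN/m; ΣW sinα = 105.5 kN/m
Resisting = 31.0 + 244.3·tan32.8° = 31.0 + 157.4 = 188.4 kN/m
FS = 188.4 / 105.5 = 1.786

FS = 1.79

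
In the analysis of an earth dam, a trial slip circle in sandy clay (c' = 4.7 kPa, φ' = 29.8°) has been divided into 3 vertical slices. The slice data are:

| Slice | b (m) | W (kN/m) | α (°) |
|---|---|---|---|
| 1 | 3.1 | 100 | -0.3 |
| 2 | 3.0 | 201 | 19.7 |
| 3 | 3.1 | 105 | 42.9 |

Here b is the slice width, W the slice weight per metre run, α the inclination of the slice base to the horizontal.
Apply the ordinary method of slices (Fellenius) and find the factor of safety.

FS = 1.87

Ordinary method of slices: FS = Σ[c'·Δl_i + (W_i cosα_i)·tanφ'] / Σ W_i sinα_i, with Δl_i = b_i / cosα_i.
Slice 1: Δl = 3.1/cos(-0.3°) = 3.100 m; N'_1 = 100·cos(-0.3°) = 100.0; c'Δl = 14.57; W sinα = -0.5
Slice 2: Δl = 3.0/cos19.7° = 3.187 m; N'_2 = 201·cos19.7° = 189.2; c'Δl = 14.98; W sinα = 67.8
Slice 3: Δl = 3.1/cos42.9° = 4.232 m; N'_3 = 105·cos42.9° = 76.9; c'Δl = 19.89; W sinα = 71.5
Σc'Δl = 49.4 kN/m; ΣN' = 366.2 kN/m; ΣW sinα = 138.7 kN/m
Resisting = 49.4 + 366.2·tan29.8° = 49.4 + 209.7 = 259.1 kN/m
FS = 259.1 / 138.7 = 1.868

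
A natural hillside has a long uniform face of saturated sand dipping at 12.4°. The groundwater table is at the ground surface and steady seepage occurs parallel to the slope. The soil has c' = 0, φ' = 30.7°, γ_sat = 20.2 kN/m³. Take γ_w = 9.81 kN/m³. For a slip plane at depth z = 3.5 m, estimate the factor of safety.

With seepage parallel to the slope and the water table at the surface, the effective normal stress on the slip plane uses the buoyant unit weight γ' = γ_sat − γ_w while the driving shear stress uses γ_sat:
FS = [c' + γ' z cos²β tanφ'] / [γ_sat z sinβ cosβ]
(For c' = 0 this reduces to FS = (γ'/γ_sat)·tanφ'/tanβ.)
γ' = 20.2 − 9.81 = 10.39 kN/m³
Numerator = 0.0 + 10.39·3.5·cos²12.4°·tan30.7° = 0.0 + 10.39·3.5·0.9539·0.5938 = 20.596 kPa
Denominator = 20.2·3.5·sin12.4°·cos12.4° = 20.2·3.5·0.2147·0.9767 = 14.828 kPa
FS = 20.596 / 14.828 = 1.389

FS = 1.39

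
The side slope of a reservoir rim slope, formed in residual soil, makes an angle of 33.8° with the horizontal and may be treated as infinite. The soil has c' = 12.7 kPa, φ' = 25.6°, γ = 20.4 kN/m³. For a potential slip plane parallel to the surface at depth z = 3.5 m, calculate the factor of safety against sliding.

For an infinite slope with a slip plane parallel to the surface (no pore pressure): FS = [c' + γz cos²β tanφ'] / [γz sinβ cosβ].
γz = 20.4·3.5 = 71.40 kN/m²
Numerator = 12.7 + 71.40·cos²33.8°·tan25.6° = 12.7 + 71.40·0.6905·0.4791 = 36.323 kPa
Denominator = 71.40·sin33.8°·cos33.8° = 71.40·0.5563·0.8310 = 33.006 kPa
FS = 36.323 / 33.006 = 1.100

FS = 1.10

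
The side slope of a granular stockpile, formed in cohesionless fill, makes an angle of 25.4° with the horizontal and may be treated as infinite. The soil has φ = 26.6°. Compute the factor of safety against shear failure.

FS = 1.05

For a dry cohesionless infinite slope the factor of safety is FS = tanφ / tanβ.
FS = tan26.6° / tan25.4° = 0.5008 / 0.4748 = 1.055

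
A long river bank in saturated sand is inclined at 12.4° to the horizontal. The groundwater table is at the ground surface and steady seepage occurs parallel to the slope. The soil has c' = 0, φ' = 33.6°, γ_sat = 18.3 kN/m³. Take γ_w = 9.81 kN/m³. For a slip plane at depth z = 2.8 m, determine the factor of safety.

FS = 1.40

With seepage parallel to the slope and the water table at the surface, the effective normal stress on the slip plane uses the buoyant unit weight γ' = γ_sat − γ_w while the driving shear stress uses γ_sat:
FS = [c' + γ' z cos²β tanφ'] / [γ_sat z sinβ cosβ]
(For c' = 0 this reduces to FS = (γ'/γ_sat)·tanφ'/tanβ.)
γ' = 18.3 − 9.81 = 8.49 kN/m³
Numerator = 0.0 + 8.49·2.8·cos²12.4°·tan33.6° = 0.0 + 8.49·2.8·0.9539·0.6644 = 15.066 kPa
Denominator = 18.3·2.8·sin12.4°·cos12.4° = 18.3·2.8·0.2147·0.9767 = 10.746 kPa
FS = 15.066 / 10.746 = 1.402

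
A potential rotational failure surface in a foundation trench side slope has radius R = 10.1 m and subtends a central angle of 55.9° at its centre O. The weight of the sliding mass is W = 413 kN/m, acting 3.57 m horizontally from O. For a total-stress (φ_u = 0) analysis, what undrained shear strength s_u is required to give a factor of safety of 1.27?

FS = s_u·L_a·R / (W·d), so s_u = FS·W·d / (L_a·R).
Arc length L_a = R·θ = 10.1·(55.9°·π/180) = 10.1·0.9756 = 9.85 m
s_u = 1.27·413·3.57 / (9.85·10.1) = 1872.5 / 99.52 = 18.81 kPa

s_u = 18.8 kPa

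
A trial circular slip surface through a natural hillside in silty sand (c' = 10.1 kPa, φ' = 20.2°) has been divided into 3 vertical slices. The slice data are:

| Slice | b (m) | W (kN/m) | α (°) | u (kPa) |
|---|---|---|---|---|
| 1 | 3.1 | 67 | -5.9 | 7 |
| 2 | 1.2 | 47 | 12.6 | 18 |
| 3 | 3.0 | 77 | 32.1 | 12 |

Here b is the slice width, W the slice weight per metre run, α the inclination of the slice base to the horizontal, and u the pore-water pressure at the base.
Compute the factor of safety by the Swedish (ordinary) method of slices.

FS = 2.56

Ordinary method of slices: FS = Σ[c'·Δl_i + (W_i cosα_i − u_i·Δl_i)·tanφ'] / Σ W_i sinα_i, with Δl_i = b_i / cosα_i.
Slice 1: Δl = 3.1/cos(-5.9°) = 3.117 m; N'_1 = 67·cos(-5.9°) − 7·3.117 = 44.8; c'Δl = 31.48; W sinα = -6.9
Slice 2: Δl = 1.2/cos12.6° = 1.230 m; N'_2 = 47·cos12.6° − 18·1.230 = 23.7; c'Δl = 12.42; W sinα = 10.3
Slice 3: Δl = 3.0/cos32.1° = 3.541 m; N'_3 = 77·cos32.1° − 12·3.541 = 22.7; c'Δl = 35.77; W sinα = 40.9
Σc'Δl = 79.7 kN/m; ΣN' = 91.3 kN/m; ΣW sinα = 44.3 kN/m
Resisting = 79.7 + 91.3·tan20.2° = 79.7 + 33.6 = 113.3 kN/m
FS = 113.3 / 44.3 = 2.557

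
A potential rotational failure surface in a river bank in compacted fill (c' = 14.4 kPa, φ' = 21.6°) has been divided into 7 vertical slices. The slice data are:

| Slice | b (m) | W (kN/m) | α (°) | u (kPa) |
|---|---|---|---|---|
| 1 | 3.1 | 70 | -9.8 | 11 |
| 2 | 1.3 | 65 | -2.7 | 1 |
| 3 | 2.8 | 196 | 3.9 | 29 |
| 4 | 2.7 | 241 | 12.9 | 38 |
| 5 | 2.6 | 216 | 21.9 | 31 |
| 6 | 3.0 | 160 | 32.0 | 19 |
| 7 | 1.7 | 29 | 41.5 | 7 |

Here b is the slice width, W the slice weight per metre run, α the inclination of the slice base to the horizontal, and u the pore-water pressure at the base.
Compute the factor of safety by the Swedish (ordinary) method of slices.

Ordinary method of slices: FS = Σ[c'·Δl_i + (W_i cosα_i − u_i·Δl_i)·tanφ'] / Σ W_i sinα_i, with Δl_i = b_i / cosα_i.
Slice 1: Δl = 3.1/cos(-9.8°) = 3.146 m; N'_1 = 70·cos(-9.8°) − 11·3.146 = 34.4; c'Δl = 45.30; W sinα = -11.9
Slice 2: Δl = 1.3/cos(-2.7°) = 1.301 m; N'_2 = 65·cos(-2.7°) − 1·1.301 = 63.6; c'Δl = 18.74; W sinα = -3.1
Slice 3: Δl = 2.8/cos3.9° = 2.806 m; N'_3 = 196·cos3.9° − 29·2.806 = 114.2; c'Δl = 40.41; W sinα = 13.3
Slice 4: Δl = 2.7/cos12.9° = 2.770 m; N'_4 = 241·cos12.9° − 38·2.770 = 129.7; c'Δl = 39.89; W sinα = 53.8
Slice 5: Δl = 2.6/cos21.9° = 2.802 m; N'_5 = 216·cos21.9° − 31·2.802 = 113.5; c'Δl = 40.35; W sinα = 80.6
Slice 6: Δl = 3.0/cos32.0° = 3.538 m; N'_6 = 160·cos32.0° − 19·3.538 = 68.5; c'Δl = 50.94; W sinα = 84.8
Slice 7: Δl = 1.7/cos41.5° = 2.270 m; N'_7 = 29·cos41.5° − 7·2.270 = 5.8; c'Δl = 32.69; W sinα = 19.2
Σc'Δl = 268.3 kN/m; ΣN' = 529.7 kN/m; ΣW sinα = 236.7 kN/m
Resisting = 268.3 + 529.7·tan21.6° = 268.3 + 209.7 = 478.0 kN/m
FS = 478.0 / 236.7 = 2.019

FS = 2.02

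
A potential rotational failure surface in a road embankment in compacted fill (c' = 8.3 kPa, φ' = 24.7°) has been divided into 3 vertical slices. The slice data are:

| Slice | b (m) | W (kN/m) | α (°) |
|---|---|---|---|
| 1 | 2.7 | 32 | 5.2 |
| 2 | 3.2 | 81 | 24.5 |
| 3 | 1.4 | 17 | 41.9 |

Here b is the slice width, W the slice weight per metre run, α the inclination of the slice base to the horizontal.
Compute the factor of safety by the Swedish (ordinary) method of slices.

Ordinary method of slices: FS = Σ[c'·Δl_i + (W_i cosα_i)·tanφ'] / Σ W_i sinα_i, with Δl_i = b_i / cosα_i.
Slice 1: Δl = 2.7/cos5.2° = 2.711 m; N'_1 = 32·cos5.2° = 31.9; c'Δl = 22.50; W sinα = 2.9
Slice 2: Δl = 3.2/cos24.5° = 3.517 m; N'_2 = 81·cos24.5° = 73.7; c'Δl = 29.19; W sinα = 33.6
Slice 3: Δl = 1.4/cos41.9° = 1.881 m; N'_3 = 17·cos41.9° = 12.7; c'Δl = 15.61; W sinα = 11.4
Σc'Δl = 67.3 kN/m; ΣN' = 118.2 kN/m; ΣW sinα = 47.8 kN/m
Resisting = 67.3 + 118.2·tan24.7° = 67.3 + 54.4 = 121.7 kN/m
FS = 121.7 / 47.8 = 2.543

FS = 2.54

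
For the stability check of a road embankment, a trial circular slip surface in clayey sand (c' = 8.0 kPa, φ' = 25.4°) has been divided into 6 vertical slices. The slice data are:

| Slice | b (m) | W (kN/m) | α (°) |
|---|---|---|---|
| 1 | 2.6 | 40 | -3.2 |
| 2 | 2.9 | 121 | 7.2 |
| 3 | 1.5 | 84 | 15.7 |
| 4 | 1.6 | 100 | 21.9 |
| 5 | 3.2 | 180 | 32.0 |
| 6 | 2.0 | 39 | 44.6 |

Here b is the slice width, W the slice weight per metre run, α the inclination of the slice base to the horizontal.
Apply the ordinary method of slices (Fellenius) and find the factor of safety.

FS = 1.88

Ordinary method of slices: FS = Σ[c'·Δl_i + (W_i cosα_i)·tanφ'] / Σ W_i sinα_i, with Δl_i = b_i / cosα_i.
Slice 1: Δl = 2.6/cos(-3.2°) = 2.604 m; N'_1 = 40·cos(-3.2°) = 39.9; c'Δl = 20.83; W sinα = -2.2
Slice 2: Δl = 2.9/cos7.2° = 2.923 m; N'_2 = 121·cos7.2° = 120.0; c'Δl = 23.38; W sinα = 15.2
Slice 3: Δl = 1.5/cos15.7° = 1.558 m; N'_3 = 84·cos15.7° = 80.9; c'Δl = 12.47; W sinα = 22.7
Slice 4: Δl = 1.6/cos21.9° = 1.724 m; N'_4 = 100·cos21.9° = 92.8; c'Δl = 13.80; W sinα = 37.3
Slice 5: Δl = 3.2/cos32.0° = 3.773 m; N'_5 = 180·cos32.0° = 152.6; c'Δl = 30.19; W sinα = 95.4
Slice 6: Δl = 2.0/cos44.6° = 2.809 m; N'_6 = 39·cos44.6° = 27.8; c'Δl = 22.47; W sinα = 27.4
Σc'Δl = 123.1 kN/m; ΣN' = 514.1 kN/m; ΣW sinα = 195.7 kN/m
Resisting = 123.1 + 514.1·tan25.4° = 123.1 + 244.1 = 367.2 kN/m
FS = 367.2 / 195.7 = 1.876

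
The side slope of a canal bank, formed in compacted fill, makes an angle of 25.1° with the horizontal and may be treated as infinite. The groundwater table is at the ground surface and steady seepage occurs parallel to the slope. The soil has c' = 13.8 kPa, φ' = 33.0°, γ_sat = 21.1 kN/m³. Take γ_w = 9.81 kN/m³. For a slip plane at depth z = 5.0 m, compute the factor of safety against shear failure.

FS = 1.08

With seepage parallel to the slope and the water table at the surface, the effective normal stress on the slip plane uses the buoyant unit weight γ' = γ_sat − γ_w while the driving shear stress uses γ_sat:
FS = [c' + γ' z cos²β tanφ'] / [γ_sat z sinβ cosβ]
γ' = 21.1 − 9.81 = 11.29 kN/m³
Numerator = 13.8 + 11.29·5.0·cos²25.1°·tan33.0° = 13.8 + 11.29·5.0·0.8201·0.6494 = 43.862 kPa
Denominator = 21.1·5.0·sin25.1°·cos25.1° = 21.1·5.0·0.4242·0.9056 = 40.527 kPa
FS = 43.862 / 40.527 = 1.082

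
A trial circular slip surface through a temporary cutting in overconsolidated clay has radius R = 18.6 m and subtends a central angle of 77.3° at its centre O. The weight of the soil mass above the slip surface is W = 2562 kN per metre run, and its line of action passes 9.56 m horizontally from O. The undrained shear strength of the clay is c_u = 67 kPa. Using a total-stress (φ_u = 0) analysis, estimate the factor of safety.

Taking moments about the centre O, the resisting moment is provided by the undrained shear strength acting along the arc:
Arc length L_a = R·θ = 18.6·(77.3°·π/180) = 18.6·1.3491 = 25.09 m
M_R = c_u·L_a·R = 67·25.09·18.6 = 31272.1 kN·m/m
M_D = W·d = 2562·9.56 = 24492.7 kN·m/m
FS = M_R / M_D = 31272.1 / 24492.7 = 1.277

FS = 1.28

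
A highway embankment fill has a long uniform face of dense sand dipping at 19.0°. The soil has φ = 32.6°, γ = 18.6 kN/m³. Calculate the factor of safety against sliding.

For a dry cohesionless infinite slope the factor of safety is FS = tanφ / tanβ.
FS = tan32.6° / tan19.0° = 0.6395 / 0.3443 = 1.857

FS = 1.86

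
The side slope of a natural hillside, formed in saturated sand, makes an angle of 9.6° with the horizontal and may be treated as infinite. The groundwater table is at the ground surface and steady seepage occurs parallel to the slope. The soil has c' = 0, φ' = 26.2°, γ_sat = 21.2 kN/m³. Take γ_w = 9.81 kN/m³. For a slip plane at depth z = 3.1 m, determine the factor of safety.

FS = 1.56

With seepage parallel to the slope and the water table at the surface, the effective normal stress on the slip plane uses the buoyant unit weight γ' = γ_sat − γ_w while the driving shear stress uses γ_sat:
FS = [c' + γ' z cos²β tanφ'] / [γ_sat z sinβ cosβ]
(For c' = 0 this reduces to FS = (γ'/γ_sat)·tanφ'/tanβ.)
γ' = 21.2 − 9.81 = 11.39 kN/m³
Numerator = 0.0 + 11.39·3.1·cos²9.6°·tan26.2° = 0.0 + 11.39·3.1·0.9722·0.4921 = 16.891 kPa
Denominator = 21.2·3.1·sin9.6°·cos9.6° = 21.2·3.1·0.1668·0.9860 = 10.807 kPa
FS = 16.891 / 10.807 = 1.563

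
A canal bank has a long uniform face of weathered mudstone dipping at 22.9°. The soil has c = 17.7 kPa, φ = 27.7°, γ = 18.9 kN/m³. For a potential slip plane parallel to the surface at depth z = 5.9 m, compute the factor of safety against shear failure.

For an infinite slope with a slip plane parallel to the surface (no pore pressure): FS = [c + γz cos²β tanφ] / [γz sinβ cosβ].
γz = 18.9·5.9 = 111.51 kN/m²
Numerator = 17.7 + 111.51·cos²22.9°·tan27.7° = 17.7 + 111.51·0.8486·0.5250 = 67.379 kPa
Denominator = 111.51·sin22.9°·cos22.9° = 111.51·0.3891·0.9212 = 39.971 kPa
FS = 67.379 / 39.971 = 1.686

FS = 1.69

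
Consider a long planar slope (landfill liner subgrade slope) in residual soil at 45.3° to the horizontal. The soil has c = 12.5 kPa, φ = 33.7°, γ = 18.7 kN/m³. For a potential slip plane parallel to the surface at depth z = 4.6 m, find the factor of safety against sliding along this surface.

FS = 0.95

For an infinite slope with a slip plane parallel to the surface (no pore pressure): FS = [c + γz cos²β tanφ] / [γz sinβ cosβ].
γz = 18.7·4.6 = 86.02 kN/m²
Numerator = 12.5 + 86.02·cos²45.3°·tan33.7° = 12.5 + 86.02·0.4948·0.6669 = 40.884 kPa
Denominator = 86.02·sin45.3°·cos45.3° = 86.02·0.7108·0.7034 = 43.008 kPa
FS = 40.884 / 43.008 = 0.951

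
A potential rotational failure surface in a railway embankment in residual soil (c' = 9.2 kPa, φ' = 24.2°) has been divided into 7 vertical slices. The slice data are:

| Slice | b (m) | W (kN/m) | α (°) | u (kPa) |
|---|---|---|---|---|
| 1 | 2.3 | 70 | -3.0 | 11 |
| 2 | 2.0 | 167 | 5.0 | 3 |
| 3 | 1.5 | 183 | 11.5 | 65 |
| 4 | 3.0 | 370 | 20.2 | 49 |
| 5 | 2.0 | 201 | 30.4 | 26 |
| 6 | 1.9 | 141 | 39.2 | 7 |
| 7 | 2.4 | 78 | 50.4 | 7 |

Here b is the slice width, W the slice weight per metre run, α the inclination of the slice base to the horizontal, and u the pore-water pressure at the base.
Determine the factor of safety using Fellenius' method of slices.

FS = 1.12

Ordinary method of slices: FS = Σ[c'·Δl_i + (W_i cosα_i − u_i·Δl_i)·tanφ'] / Σ W_i sinα_i, with Δl_i = b_i / cosα_i.
Slice 1: Δl = 2.3/cos(-3.0°) = 2.303 m; N'_1 = 70·cos(-3.0°) − 11·2.303 = 44.6; c'Δl = 21.19; W sinα = -3.7
Slice 2: Δl = 2.0/cos5.0° = 2.008 m; N'_2 = 167·cos5.0° − 3·2.008 = 160.3; c'Δl = 18.47; W sinα = 14.6
Slice 3: Δl = 1.5/cos11.5° = 1.531 m; N'_3 = 183·cos11.5° − 65·1.531 = 79.8; c'Δl = 14.08; W sinα = 36.5
Slice 4: Δl = 3.0/cos20.2° = 3.197 m; N'_4 = 370·cos20.2° − 49·3.197 = 190.6; c'Δl = 29.41; W sinα = 127.8
Slice 5: Δl = 2.0/cos30.4° = 2.319 m; N'_5 = 201·cos30.4° − 26·2.319 = 113.1; c'Δl = 21.33; W sinα = 101.7
Slice 6: Δl = 1.9/cos39.2° = 2.452 m; N'_6 = 141·cos39.2° − 7·2.452 = 92.1; c'Δl = 22.56; W sinα = 89.1
Slice 7: Δl = 2.4/cos50.4° = 3.765 m; N'_7 = 78·cos50.4° − 7·3.765 = 23.4; c'Δl = 34.64; W sinα = 60.1
Σc'Δl = 161.7 kN/m; ΣN' = 703.9 kN/m; ΣW sinα = 426.1 kN/m
Resisting = 161.7 + 703.9·tan24.2° = 161.7 + 316.3 = 478.0 kN/m
FS = 478.0 / 426.1 = 1.122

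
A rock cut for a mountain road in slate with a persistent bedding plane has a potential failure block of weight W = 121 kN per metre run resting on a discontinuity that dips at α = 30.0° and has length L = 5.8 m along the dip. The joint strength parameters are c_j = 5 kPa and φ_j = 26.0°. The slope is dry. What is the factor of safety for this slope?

Resolving the block weight along and normal to the plane and applying the Mohr–Coulomb strength on the joint:
N' = W cosα = 121·cos30.0° = 104.8 kN/m
Driving force T = W sinα = 121·sin30.0° = 60.5 kN/m
Resisting force R = c_j·L + N'·tanφ_j = 5·5.8 + 104.8·tan26.0° = 29.0 + 51.1 = 80.1 kN/m
FS = R / T = 80.1 / 60.5 = 1.324

FS = 1.32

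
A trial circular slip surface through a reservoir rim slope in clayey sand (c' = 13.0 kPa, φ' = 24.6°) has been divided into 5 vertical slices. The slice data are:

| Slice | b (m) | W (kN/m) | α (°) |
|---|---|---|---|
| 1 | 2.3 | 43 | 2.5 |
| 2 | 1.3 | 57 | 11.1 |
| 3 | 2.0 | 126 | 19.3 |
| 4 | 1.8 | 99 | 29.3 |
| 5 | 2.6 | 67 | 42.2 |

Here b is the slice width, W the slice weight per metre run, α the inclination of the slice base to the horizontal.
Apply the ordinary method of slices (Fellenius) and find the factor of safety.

FS = 2.09

Ordinary method of slices: FS = Σ[c'·Δl_i + (W_i cosα_i)·tanφ'] / Σ W_i sinα_i, with Δl_i = b_i / cosα_i.
Slice 1: Δl = 2.3/cos2.5° = 2.302 m; N'_1 = 43·cos2.5° = 43.0; c'Δl = 29.93; W sinα = 1.9
Slice 2: Δl = 1.3/cos11.1° = 1.325 m; N'_2 = 57·cos11.1° = 55.9; c'Δl = 17.22; W sinα = 11.0
Slice 3: Δl = 2.0/cos19.3° = 2.119 m; N'_3 = 126·cos19.3° = 118.9; c'Δl = 27.55; W sinα = 41.6
Slice 4: Δl = 1.8/cos29.3° = 2.064 m; N'_4 = 99·cos29.3° = 86.3; c'Δl = 26.83; W sinα = 48.4
Slice 5: Δl = 2.6/cos42.2° = 3.510 m; N'_5 = 67·cos42.2° = 49.6; c'Δl = 45.63; W sinα = 45.0
Σc'Δl = 147.2 kN/m; ΣN' = 353.8 kN/m; ΣW sinα = 147.9 kN/m
Resisting = 147.2 + 353.8·tan24.6° = 147.2 + 162.0 = 309.1 kN/m
FS = 309.1 / 147.9 = 2.089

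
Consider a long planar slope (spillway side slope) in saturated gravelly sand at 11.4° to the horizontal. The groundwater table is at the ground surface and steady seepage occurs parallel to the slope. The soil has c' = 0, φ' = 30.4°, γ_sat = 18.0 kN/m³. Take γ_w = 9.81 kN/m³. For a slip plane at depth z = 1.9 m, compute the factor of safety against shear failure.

With seepage parallel to the slope and the water table at the surface, the effective normal stress on the slip plane uses the buoyant unit weight γ' = γ_sat − γ_w while the driving shear stress uses γ_sat:
FS = [c' + γ' z cos²β tanφ'] / [γ_sat z sinβ cosβ]
(For c' = 0 this reduces to FS = (γ'/γ_sat)·tanφ'/tanβ.)
γ' = 18.0 − 9.81 = 8.19 kN/m³
Numerator = 0.0 + 8.19·1.9·cos²11.4°·tan30.4° = 0.0 + 8.19·1.9·0.9609·0.5867 = 8.773 kPa
Denominator = 18.0·1.9·sin11.4°·cos11.4° = 18.0·1.9·0.1977·0.9803 = 6.627 kPa
FS = 8.773 / 6.627 = 1.324

FS = 1.32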